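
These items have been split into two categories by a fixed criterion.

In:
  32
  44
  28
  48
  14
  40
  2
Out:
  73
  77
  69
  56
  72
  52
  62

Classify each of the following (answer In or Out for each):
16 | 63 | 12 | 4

In, Out, In, In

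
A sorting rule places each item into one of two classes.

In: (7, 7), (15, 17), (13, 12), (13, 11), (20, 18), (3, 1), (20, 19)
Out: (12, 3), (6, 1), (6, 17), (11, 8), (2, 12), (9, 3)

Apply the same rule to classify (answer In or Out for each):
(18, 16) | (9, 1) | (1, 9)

In, Out, Out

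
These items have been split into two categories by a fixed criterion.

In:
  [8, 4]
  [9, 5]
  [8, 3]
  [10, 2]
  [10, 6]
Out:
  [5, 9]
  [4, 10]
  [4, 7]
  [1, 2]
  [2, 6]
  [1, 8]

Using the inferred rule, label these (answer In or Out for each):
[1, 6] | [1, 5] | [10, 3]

Out, Out, In

Rule: first > second. This holds for each 'In' example and fails for each 'Out' one.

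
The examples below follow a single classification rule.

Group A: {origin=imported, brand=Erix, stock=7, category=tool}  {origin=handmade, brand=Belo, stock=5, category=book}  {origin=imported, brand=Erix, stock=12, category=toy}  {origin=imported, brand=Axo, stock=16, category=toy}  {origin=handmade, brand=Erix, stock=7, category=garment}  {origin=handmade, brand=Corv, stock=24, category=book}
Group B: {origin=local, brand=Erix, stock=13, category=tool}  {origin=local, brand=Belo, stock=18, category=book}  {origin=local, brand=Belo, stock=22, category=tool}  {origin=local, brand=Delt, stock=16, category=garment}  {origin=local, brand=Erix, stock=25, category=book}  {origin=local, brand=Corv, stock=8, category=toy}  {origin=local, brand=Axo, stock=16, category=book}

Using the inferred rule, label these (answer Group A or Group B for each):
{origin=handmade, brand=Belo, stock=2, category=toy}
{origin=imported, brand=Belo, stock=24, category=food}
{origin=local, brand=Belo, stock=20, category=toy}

The simplest hypothesis consistent with all the labels is: origin is not local.

Group A, Group A, Group B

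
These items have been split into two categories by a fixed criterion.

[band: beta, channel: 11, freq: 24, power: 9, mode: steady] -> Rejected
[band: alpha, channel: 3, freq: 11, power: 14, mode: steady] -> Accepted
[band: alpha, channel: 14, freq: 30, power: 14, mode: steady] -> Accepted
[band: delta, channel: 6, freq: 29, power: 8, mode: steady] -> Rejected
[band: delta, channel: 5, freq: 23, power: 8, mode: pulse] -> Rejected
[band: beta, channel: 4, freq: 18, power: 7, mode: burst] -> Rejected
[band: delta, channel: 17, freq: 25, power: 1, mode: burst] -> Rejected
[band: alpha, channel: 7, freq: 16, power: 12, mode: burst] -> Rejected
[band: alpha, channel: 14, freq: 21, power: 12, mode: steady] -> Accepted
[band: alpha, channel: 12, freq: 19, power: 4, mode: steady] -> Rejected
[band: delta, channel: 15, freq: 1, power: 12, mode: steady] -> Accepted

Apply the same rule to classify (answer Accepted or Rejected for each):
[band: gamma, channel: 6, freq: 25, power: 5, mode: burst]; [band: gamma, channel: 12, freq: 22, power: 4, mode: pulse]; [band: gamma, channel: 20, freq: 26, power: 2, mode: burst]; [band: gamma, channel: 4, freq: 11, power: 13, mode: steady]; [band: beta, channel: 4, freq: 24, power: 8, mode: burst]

The classifier is using: mode is steady AND power ≥ 12.

Rejected, Rejected, Rejected, Accepted, Rejected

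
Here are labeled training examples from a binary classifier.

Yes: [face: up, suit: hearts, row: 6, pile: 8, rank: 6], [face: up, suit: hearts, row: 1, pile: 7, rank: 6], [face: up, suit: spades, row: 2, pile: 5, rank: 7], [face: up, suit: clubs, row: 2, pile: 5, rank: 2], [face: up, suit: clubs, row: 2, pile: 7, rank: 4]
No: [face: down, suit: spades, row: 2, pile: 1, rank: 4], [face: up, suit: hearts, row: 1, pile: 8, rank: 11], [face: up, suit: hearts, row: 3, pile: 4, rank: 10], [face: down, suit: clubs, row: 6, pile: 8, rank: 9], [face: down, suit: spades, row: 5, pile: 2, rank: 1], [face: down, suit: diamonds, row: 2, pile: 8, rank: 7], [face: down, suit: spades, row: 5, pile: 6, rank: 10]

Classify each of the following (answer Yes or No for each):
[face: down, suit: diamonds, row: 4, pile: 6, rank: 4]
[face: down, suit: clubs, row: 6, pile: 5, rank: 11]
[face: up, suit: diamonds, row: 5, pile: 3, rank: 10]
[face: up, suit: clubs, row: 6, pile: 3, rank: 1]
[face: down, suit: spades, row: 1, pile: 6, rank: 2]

The classifier is using: face is up AND rank ≤ 7.
[face: down, suit: diamonds, row: 4, pile: 6, rank: 4]: face is down, rank = 4, does not satisfy this → No. [face: down, suit: clubs, row: 6, pile: 5, rank: 11]: face is down, rank = 11, does not satisfy this → No. [face: up, suit: diamonds, row: 5, pile: 3, rank: 10]: face is up, rank = 10, does not satisfy this → No. [face: up, suit: clubs, row: 6, pile: 3, rank: 1]: face is up, rank = 1, has this property → Yes. [face: down, suit: spades, row: 1, pile: 6, rank: 2]: face is down, rank = 2, does not satisfy this → No.

No, No, No, Yes, No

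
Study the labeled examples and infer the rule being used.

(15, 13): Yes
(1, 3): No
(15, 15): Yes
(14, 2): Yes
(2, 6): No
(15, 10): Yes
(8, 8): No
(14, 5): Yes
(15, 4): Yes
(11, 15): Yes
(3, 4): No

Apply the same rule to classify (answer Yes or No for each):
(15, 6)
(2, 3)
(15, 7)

Yes, No, Yes

The distinguishing property — first ≥ 10 — holds for all the 'Yes' cases and none of the 'No' cases.
(15, 6): first 15, qualifies → Yes.
(2, 3): first 2, doesn't qualify → No.
(15, 7): first 15, qualifies → Yes.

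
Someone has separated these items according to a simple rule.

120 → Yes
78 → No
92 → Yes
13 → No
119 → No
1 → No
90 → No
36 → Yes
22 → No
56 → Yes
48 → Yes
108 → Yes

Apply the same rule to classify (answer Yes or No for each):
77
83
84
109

No, No, Yes, No

Looking at the examples, the only property every 'Yes' case has and every 'No' case lacks is: multiple of 4.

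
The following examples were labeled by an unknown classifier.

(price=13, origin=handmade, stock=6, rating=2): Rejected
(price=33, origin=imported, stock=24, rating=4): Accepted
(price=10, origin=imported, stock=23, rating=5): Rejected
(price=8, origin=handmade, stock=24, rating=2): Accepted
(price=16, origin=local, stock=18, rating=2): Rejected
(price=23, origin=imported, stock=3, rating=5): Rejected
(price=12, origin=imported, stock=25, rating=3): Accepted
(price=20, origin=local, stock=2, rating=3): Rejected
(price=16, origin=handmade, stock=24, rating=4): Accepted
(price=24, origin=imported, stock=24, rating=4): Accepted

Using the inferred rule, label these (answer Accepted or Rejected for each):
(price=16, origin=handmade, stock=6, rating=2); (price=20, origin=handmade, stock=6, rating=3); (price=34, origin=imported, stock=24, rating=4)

'Accepted' ⟺ stock ≥ 24.
(price=16, origin=handmade, stock=6, rating=2) — stock = 6, hence Rejected.
(price=20, origin=handmade, stock=6, rating=3) — stock = 6, hence Rejected.
(price=34, origin=imported, stock=24, rating=4) — stock = 24, hence Accepted.

Rejected, Rejected, Accepted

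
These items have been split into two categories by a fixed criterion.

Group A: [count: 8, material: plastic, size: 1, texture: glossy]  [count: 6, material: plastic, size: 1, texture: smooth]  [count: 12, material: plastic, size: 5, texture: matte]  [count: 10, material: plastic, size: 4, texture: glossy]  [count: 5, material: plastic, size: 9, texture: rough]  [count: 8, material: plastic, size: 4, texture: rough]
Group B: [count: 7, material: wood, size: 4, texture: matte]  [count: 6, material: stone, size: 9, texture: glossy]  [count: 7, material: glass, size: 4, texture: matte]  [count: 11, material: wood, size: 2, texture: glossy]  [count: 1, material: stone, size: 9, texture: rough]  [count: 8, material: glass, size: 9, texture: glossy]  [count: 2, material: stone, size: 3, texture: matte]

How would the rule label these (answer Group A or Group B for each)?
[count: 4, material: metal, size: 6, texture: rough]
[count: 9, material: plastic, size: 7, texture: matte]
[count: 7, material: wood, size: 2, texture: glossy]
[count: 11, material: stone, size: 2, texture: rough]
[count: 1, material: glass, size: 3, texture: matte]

Group B, Group A, Group B, Group B, Group B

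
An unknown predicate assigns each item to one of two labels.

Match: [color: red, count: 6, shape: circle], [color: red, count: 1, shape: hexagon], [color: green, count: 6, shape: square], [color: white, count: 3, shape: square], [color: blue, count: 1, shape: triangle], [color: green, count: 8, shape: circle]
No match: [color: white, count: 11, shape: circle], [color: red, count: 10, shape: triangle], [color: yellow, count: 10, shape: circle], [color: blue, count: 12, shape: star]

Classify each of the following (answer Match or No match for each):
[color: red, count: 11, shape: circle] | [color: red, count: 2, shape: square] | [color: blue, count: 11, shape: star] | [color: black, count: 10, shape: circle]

No match, Match, No match, No match

The pattern is that an item is 'Match' exactly when: count ≤ 8.
[color: red, count: 11, shape: circle]: count = 11, does not fit → No match.
[color: red, count: 2, shape: square]: count = 2, matches → Match.
[color: blue, count: 11, shape: star]: count = 11, does not fit → No match.
[color: black, count: 10, shape: circle]: count = 10, does not fit → No match.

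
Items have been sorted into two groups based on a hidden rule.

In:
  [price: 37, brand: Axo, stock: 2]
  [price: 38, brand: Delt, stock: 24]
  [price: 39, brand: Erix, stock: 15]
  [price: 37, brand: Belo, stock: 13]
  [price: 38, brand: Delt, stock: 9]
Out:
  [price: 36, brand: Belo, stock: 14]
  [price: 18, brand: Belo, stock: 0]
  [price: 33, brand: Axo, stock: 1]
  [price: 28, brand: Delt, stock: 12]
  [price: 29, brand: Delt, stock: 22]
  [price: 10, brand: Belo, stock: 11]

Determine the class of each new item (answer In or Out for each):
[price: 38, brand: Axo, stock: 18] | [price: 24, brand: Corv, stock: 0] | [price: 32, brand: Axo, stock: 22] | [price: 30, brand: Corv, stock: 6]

In, Out, Out, Out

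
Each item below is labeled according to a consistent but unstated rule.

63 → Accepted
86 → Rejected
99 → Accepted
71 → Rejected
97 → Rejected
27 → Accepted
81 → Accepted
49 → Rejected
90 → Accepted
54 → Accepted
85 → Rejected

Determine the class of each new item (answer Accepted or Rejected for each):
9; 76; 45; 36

Accepted, Rejected, Accepted, Accepted

'Accepted' ⟺ multiple of 3.
9: 9 = 3·3, satisfies this → Accepted. 76: 76 = 3·25 + 1, doesn't qualify → Rejected. 45: 45 = 3·15, satisfies this → Accepted. 36: 36 = 3·12, satisfies this → Accepted.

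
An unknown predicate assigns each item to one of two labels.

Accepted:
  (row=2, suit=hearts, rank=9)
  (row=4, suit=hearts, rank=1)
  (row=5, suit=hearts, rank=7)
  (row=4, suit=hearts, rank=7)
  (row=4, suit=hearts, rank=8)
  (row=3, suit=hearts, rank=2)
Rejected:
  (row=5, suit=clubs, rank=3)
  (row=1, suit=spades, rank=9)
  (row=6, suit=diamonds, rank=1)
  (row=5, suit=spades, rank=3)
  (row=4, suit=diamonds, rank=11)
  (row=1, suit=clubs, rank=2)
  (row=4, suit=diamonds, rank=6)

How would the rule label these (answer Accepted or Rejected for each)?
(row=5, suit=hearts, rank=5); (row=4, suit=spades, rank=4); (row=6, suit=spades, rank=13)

Accepted, Rejected, Rejected

The distinguishing property — suit is hearts — holds for all the 'Accepted' cases and none of the 'Rejected' cases.
(row=5, suit=hearts, rank=5): suit is hearts — meets the rule, so Accepted.
(row=4, suit=spades, rank=4): suit is spades — fails the rule, so Rejected.
(row=6, suit=spades, rank=13): suit is spades — fails the rule, so Rejected.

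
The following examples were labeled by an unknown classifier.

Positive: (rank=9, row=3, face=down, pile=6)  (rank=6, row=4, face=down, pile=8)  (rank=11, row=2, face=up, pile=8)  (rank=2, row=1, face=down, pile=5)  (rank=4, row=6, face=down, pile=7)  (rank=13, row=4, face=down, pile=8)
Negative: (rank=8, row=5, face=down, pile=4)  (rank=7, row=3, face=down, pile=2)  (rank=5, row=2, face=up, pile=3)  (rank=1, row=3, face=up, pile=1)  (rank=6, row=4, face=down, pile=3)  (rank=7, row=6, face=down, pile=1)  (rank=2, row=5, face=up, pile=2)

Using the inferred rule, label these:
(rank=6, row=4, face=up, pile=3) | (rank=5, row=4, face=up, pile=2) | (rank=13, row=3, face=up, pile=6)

The simplest hypothesis consistent with all the labels is: pile ≥ 5.
(rank=6, row=4, face=up, pile=3) → pile = 3 → Negative. (rank=5, row=4, face=up, pile=2) → pile = 2 → Negative. (rank=13, row=3, face=up, pile=6) → pile = 6 → Positive.

Negative, Negative, Positive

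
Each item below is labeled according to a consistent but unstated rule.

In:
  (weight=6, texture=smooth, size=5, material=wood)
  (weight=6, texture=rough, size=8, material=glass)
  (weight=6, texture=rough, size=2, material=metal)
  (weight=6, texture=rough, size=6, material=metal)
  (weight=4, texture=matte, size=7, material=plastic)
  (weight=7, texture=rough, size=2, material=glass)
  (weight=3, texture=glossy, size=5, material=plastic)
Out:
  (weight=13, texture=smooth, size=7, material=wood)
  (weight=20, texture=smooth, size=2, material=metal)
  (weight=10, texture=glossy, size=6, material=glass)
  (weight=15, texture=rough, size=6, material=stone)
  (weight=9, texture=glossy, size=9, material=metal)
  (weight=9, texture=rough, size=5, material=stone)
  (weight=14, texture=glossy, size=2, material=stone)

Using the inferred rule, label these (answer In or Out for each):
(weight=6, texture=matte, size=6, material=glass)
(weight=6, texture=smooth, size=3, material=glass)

In, In

Every 'In' example satisfies: weight ≤ 7. None of the 'Out' examples do.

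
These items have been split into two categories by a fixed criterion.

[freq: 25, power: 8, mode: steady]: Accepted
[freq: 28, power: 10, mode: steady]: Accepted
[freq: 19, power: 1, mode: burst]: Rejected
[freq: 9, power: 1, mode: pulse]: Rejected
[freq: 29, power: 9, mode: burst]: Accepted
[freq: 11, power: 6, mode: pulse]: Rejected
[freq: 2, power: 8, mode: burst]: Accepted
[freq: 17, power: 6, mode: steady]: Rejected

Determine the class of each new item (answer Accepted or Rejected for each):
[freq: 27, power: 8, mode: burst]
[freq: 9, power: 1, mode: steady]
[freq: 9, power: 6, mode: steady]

Accepted, Rejected, Rejected

The rule appears to be: power ≥ 8.
[freq: 27, power: 8, mode: burst]: power = 8 — meets the rule, so Accepted. [freq: 9, power: 1, mode: steady]: power = 1 — doesn't match, so Rejected. [freq: 9, power: 6, mode: steady]: power = 6 — doesn't match, so Rejected.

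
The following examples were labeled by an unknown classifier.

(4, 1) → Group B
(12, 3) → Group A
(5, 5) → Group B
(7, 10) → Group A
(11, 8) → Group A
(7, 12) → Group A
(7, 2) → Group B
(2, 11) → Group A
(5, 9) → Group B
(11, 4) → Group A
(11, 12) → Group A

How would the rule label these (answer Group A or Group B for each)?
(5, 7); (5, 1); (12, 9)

One predicate separates the groups cleanly: max ≥ 10.
Group B: (5, 7), since max 7. Group B: (5, 1), since max 5. Group A: (12, 9), since max 12.

Group B, Group B, Group A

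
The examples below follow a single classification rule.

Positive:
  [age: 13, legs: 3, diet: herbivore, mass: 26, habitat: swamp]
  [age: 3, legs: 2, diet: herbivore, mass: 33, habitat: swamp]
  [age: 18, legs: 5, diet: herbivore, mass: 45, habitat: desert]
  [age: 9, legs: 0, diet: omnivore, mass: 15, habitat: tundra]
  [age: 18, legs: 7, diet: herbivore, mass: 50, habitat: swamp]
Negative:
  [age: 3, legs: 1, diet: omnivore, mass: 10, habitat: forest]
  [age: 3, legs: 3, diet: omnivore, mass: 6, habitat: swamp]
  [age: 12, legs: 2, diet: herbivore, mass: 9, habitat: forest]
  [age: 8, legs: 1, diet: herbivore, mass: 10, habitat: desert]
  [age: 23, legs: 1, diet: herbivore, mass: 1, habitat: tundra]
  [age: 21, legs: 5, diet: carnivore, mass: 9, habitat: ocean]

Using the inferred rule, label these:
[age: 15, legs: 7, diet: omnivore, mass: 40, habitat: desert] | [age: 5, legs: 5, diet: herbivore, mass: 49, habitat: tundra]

The distinguishing property — mass ≥ 15 — holds for all the 'Positive' cases and none of the 'Negative' cases.
[age: 15, legs: 7, diet: omnivore, mass: 40, habitat: desert]: Positive (mass = 40). [age: 5, legs: 5, diet: herbivore, mass: 49, habitat: tundra]: Positive (mass = 49).

Positive, Positive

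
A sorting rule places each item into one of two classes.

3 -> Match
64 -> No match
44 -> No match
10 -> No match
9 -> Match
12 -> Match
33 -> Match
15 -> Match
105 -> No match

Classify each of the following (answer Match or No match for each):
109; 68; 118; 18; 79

No match, No match, No match, Match, No match

The rule appears to be: multiple of 3 AND at most 33.
109: No match (109 = 3·36 + 1, 109 > 33).
68: No match (68 = 3·22 + 2, 68 > 33).
118: No match (118 = 3·39 + 1, 118 > 33).
18: Match (18 = 3·6, 18 ≤ 33).
79: No match (79 = 3·26 + 1, 79 > 33).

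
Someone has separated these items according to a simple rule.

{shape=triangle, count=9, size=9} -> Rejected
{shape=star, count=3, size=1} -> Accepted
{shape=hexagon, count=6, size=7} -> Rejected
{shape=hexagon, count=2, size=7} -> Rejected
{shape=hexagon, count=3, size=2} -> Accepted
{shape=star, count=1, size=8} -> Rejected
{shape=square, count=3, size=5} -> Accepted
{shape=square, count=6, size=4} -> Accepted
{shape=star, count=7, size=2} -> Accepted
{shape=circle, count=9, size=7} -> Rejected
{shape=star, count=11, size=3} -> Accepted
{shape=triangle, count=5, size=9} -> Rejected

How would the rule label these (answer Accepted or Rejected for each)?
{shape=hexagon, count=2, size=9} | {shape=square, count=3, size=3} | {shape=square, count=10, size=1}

The common property of the 'Accepted' items is: size ≤ 5. No 'Rejected' item has it.
Rejected: {shape=hexagon, count=2, size=9}, since size = 9. Accepted: {shape=square, count=3, size=3}, since size = 3. Accepted: {shape=square, count=10, size=1}, since size = 1.

Rejected, Accepted, Accepted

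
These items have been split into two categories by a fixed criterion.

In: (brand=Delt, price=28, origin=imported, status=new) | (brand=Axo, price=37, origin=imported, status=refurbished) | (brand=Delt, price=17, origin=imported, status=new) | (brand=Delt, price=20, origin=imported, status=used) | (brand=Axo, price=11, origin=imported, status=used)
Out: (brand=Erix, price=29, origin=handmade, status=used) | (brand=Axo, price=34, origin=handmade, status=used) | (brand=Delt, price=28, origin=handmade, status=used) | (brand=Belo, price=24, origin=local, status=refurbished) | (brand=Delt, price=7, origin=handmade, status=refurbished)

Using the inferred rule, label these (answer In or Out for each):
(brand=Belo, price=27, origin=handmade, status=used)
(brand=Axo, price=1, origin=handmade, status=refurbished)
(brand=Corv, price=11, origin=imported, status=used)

Out, Out, In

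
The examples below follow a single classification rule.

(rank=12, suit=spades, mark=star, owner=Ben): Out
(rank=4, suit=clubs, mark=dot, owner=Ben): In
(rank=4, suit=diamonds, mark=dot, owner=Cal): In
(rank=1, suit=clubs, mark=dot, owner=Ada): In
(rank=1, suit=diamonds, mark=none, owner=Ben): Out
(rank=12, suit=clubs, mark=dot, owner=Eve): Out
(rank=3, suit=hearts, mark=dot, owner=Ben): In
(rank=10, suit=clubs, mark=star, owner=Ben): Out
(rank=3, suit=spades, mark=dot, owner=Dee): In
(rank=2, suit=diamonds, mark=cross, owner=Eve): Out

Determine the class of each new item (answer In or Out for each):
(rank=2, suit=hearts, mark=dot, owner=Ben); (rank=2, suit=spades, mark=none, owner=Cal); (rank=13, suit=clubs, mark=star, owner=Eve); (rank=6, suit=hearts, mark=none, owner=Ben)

In, Out, Out, Out

'In' ⟺ mark is dot AND rank ≤ 4.
(rank=2, suit=hearts, mark=dot, owner=Ben): In (mark is dot, rank = 2). (rank=2, suit=spades, mark=none, owner=Cal): Out (mark is none, rank = 2). (rank=13, suit=clubs, mark=star, owner=Eve): Out (mark is star, rank = 13). (rank=6, suit=hearts, mark=none, owner=Ben): Out (mark is none, rank = 6).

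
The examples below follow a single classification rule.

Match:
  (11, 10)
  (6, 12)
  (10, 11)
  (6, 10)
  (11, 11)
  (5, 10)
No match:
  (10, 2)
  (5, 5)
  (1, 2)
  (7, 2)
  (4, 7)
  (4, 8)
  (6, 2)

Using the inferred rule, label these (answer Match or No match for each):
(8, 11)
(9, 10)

Match, Match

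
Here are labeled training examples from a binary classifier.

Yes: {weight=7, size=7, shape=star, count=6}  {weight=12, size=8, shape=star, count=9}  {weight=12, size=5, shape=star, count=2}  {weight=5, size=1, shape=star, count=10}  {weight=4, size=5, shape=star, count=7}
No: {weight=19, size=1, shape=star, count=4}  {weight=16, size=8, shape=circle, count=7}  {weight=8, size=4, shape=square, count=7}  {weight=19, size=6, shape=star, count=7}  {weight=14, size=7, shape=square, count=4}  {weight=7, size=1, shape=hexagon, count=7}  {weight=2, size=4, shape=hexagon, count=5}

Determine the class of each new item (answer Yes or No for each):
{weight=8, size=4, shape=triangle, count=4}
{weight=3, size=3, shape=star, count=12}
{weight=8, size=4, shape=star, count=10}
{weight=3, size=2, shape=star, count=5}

No, Yes, Yes, Yes

All 'Yes' examples share one property — shape is star AND weight ≤ 12 — and every 'No' example lacks it.
{weight=8, size=4, shape=triangle, count=4}: No (shape is triangle, weight = 8).
{weight=3, size=3, shape=star, count=12}: Yes (shape is star, weight = 3).
{weight=8, size=4, shape=star, count=10}: Yes (shape is star, weight = 8).
{weight=3, size=2, shape=star, count=5}: Yes (shape is star, weight = 3).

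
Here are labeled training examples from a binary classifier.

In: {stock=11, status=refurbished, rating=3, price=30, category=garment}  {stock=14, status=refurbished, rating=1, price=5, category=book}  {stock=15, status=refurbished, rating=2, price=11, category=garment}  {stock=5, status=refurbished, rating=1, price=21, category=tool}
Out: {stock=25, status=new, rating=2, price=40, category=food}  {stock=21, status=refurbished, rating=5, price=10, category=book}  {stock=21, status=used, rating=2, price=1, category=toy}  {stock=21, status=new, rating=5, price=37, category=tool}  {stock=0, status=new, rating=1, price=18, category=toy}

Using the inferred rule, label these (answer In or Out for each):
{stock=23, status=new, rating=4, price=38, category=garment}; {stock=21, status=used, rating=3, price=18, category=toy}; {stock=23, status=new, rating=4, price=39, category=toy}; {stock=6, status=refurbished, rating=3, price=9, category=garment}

The classifier is using: status is refurbished AND rating ≤ 3.
Out: {stock=23, status=new, rating=4, price=38, category=garment}, since status is new, rating = 4.
Out: {stock=21, status=used, rating=3, price=18, category=toy}, since status is used, rating = 3.
Out: {stock=23, status=new, rating=4, price=39, category=toy}, since status is new, rating = 4.
In: {stock=6, status=refurbished, rating=3, price=9, category=garment}, since status is refurbished, rating = 3.

Out, Out, Out, In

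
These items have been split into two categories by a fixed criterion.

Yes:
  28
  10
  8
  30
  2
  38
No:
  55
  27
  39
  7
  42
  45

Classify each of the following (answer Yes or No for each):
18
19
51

The common property of the 'Yes' items is: even AND at most 38. No 'No' item has it.
18 → 18 is even, 18 ≤ 38 → Yes. 19 → 19 is odd, 19 ≤ 38 → No. 51 → 51 is odd, 51 > 38 → No.

Yes, No, No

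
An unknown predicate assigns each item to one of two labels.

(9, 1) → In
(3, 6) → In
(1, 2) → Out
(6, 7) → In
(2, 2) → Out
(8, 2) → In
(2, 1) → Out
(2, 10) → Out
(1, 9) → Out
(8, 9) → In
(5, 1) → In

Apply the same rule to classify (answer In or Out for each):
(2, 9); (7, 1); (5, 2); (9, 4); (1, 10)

All 'In' examples share one property — first ≥ 3 — and every 'Out' example lacks it.

Out, In, In, In, Out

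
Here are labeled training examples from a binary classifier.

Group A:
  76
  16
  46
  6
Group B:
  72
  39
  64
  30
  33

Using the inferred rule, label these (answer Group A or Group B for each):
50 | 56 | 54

Group B, Group A, Group B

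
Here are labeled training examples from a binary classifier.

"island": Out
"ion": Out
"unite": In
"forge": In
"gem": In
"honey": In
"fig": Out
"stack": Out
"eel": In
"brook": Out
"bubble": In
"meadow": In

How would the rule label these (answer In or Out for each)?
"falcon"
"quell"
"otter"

Out, In, In

Checking candidate rules against both groups, what survives is: contains 'e'.
"falcon": Out (no 'e').
"quell": In (has 'e').
"otter": In (has 'e').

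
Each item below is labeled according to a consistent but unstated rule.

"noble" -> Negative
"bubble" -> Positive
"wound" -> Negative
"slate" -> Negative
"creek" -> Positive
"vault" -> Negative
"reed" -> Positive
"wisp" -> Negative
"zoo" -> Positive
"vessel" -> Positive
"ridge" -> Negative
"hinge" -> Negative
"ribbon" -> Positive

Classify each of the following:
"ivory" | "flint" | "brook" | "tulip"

All 'Positive' examples share one property — has a double letter — and every 'Negative' example lacks it.
"ivory" — no doubled letter, hence Negative.
"flint" — no doubled letter, hence Negative.
"brook" — 'oo' doubled, hence Positive.
"tulip" — no doubled letter, hence Negative.

Negative, Negative, Positive, Negative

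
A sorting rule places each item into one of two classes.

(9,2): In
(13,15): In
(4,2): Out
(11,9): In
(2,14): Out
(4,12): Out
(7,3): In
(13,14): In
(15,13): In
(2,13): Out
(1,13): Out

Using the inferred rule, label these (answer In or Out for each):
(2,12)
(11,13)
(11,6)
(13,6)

Out, In, In, In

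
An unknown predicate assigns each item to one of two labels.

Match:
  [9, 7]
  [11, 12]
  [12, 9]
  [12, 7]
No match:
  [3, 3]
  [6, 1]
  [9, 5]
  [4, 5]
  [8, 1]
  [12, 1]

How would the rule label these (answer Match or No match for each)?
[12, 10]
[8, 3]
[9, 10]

The distinguishing property — sum ≥ 16 — holds for all the 'Match' cases and none of the 'No match' cases.
[12, 10]: 12+10 = 22, satisfies this → Match. [8, 3]: 8+3 = 11, doesn't qualify → No match. [9, 10]: 9+10 = 19, satisfies this → Match.

Match, No match, Match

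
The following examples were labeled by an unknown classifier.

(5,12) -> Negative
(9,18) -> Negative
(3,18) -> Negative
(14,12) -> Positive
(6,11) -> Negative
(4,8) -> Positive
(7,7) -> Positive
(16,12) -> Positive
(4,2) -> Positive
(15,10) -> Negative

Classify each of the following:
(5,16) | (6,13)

Negative, Negative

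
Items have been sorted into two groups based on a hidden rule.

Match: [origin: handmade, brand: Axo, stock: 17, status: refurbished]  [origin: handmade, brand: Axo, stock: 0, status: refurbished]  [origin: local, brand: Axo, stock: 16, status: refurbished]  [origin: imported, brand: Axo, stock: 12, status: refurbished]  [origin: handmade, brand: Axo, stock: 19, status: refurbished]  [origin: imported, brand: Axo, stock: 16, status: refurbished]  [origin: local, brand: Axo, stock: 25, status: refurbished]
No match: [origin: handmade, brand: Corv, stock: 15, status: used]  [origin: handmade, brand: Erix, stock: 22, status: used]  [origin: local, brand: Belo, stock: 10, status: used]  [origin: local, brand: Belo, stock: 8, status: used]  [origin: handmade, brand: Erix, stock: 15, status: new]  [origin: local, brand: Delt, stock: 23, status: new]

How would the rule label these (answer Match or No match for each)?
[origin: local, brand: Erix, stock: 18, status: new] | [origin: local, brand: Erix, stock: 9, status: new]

No match, No match

The pattern is that an item is 'Match' exactly when: brand is Axo.
[origin: local, brand: Erix, stock: 18, status: new] — brand is Erix, hence No match.
[origin: local, brand: Erix, stock: 9, status: new] — brand is Erix, hence No match.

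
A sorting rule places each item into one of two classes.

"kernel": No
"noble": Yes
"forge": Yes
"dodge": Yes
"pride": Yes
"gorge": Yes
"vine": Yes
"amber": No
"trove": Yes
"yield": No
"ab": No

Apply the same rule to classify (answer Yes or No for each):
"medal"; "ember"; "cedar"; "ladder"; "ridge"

No, No, No, No, Yes

'Yes' ⟺ ends with 'e'.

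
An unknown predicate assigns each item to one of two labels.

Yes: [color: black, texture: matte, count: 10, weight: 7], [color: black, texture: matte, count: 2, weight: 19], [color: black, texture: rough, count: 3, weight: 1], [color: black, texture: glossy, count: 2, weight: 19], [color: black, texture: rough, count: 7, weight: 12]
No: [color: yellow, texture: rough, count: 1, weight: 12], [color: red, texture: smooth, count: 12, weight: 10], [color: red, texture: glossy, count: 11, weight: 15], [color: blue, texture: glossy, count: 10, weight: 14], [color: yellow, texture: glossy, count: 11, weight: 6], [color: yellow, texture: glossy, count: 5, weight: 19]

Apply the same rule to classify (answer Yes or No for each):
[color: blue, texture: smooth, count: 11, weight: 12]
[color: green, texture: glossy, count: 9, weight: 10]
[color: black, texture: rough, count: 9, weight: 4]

Every 'Yes' example satisfies: color is black. None of the 'No' examples do.
[color: blue, texture: smooth, count: 11, weight: 12]: No (color is blue). [color: green, texture: glossy, count: 9, weight: 10]: No (color is green). [color: black, texture: rough, count: 9, weight: 4]: Yes (color is black).

No, No, Yes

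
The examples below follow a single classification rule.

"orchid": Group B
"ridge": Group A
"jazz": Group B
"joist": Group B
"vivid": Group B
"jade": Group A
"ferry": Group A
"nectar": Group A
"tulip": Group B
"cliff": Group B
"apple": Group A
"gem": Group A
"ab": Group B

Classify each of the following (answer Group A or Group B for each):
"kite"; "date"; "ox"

Checking candidate rules against both groups, what survives is: contains 'e'.
"kite" → has 'e' → Group A.
"date" → has 'e' → Group A.
"ox" → no 'e' → Group B.

Group A, Group A, Group B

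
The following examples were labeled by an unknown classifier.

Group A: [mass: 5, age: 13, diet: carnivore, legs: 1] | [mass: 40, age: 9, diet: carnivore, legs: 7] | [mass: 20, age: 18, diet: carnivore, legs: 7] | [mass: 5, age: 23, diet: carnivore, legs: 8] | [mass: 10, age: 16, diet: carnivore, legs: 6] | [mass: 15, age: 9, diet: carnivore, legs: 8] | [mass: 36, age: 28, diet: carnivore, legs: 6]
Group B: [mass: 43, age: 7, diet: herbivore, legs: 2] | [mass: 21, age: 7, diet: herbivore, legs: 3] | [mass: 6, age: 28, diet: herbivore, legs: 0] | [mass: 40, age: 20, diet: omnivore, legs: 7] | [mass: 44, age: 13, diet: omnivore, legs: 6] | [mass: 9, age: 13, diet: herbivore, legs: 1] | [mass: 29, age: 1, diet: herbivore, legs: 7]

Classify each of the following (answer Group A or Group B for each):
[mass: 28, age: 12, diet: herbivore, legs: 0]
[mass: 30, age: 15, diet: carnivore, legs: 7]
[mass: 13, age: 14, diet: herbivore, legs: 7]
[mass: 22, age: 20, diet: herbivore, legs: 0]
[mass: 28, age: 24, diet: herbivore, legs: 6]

Group B, Group A, Group B, Group B, Group B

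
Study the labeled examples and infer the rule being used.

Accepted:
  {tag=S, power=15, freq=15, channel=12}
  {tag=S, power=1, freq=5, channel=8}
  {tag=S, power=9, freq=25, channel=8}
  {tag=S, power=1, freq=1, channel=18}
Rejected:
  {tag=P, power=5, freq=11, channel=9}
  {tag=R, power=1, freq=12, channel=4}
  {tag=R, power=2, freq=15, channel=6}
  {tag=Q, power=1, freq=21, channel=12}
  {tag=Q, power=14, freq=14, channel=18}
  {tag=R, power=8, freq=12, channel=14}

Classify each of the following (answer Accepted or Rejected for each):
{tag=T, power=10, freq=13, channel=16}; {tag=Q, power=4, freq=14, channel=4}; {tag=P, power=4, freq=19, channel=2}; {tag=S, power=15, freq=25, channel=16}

The rule appears to be: tag is S.
Rejected: {tag=T, power=10, freq=13, channel=16}, since tag is T.
Rejected: {tag=Q, power=4, freq=14, channel=4}, since tag is Q.
Rejected: {tag=P, power=4, freq=19, channel=2}, since tag is P.
Accepted: {tag=S, power=15, freq=25, channel=16}, since tag is S.

Rejected, Rejected, Rejected, Accepted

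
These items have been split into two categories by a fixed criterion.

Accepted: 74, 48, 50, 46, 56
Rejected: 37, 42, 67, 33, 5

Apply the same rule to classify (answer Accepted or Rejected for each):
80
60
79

Accepted, Accepted, Rejected

The distinguishing property — even AND at least 46 — holds for all the 'Accepted' cases and none of the 'Rejected' cases.
80 → 80 is even, 80 ≥ 46 → Accepted.
60 → 60 is even, 60 ≥ 46 → Accepted.
79 → 79 is odd, 79 ≥ 46 → Rejected.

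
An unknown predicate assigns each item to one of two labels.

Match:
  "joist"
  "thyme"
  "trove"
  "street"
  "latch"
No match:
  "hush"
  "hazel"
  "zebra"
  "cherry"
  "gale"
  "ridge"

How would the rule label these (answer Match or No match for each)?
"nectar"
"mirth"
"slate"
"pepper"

Match, Match, Match, No match

Rule: contains 't'. This holds for each 'Match' example and fails for each 'No match' one.
"nectar": has 't', qualifies → Match. "mirth": has 't', qualifies → Match. "slate": has 't', qualifies → Match. "pepper": no 't', doesn't qualify → No match.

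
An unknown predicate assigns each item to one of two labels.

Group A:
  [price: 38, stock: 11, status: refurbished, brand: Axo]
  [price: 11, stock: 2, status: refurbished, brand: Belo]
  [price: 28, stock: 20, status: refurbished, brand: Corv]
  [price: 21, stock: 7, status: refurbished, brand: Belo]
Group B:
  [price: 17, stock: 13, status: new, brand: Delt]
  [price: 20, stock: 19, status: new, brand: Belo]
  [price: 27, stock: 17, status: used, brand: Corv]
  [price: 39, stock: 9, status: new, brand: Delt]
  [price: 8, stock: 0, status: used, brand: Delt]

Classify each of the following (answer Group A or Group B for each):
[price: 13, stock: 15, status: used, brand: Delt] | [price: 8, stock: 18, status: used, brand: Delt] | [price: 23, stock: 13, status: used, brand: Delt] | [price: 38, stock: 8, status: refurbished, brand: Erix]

Looking at the examples, the only property every 'Group A' case has and every 'Group B' case lacks is: status is refurbished.

Group B, Group B, Group B, Group A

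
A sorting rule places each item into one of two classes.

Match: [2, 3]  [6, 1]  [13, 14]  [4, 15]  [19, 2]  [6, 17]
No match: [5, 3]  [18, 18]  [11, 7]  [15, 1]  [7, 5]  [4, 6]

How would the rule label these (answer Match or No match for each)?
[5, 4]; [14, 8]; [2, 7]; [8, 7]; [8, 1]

Looking at the examples, the only property every 'Match' case has and every 'No match' case lacks is: sum is odd.
Match: [5, 4], since 5+4 = 9.
No match: [14, 8], since 14+8 = 22.
Match: [2, 7], since 2+7 = 9.
Match: [8, 7], since 8+7 = 15.
Match: [8, 1], since 8+1 = 9.

Match, No match, Match, Match, Match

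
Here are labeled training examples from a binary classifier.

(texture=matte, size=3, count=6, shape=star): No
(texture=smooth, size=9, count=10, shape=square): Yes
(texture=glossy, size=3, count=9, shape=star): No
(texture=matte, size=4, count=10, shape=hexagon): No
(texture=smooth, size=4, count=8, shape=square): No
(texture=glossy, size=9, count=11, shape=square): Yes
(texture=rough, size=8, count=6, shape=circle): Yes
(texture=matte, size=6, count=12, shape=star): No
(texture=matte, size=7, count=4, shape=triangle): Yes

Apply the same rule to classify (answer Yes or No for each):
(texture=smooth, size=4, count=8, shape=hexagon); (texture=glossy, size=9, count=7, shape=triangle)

The rule appears to be: size ≥ 7.
(texture=smooth, size=4, count=8, shape=hexagon): No (size = 4).
(texture=glossy, size=9, count=7, shape=triangle): Yes (size = 9).

No, Yes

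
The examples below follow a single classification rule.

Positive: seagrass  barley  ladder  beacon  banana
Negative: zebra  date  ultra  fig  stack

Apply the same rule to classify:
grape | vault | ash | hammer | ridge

Negative, Negative, Negative, Positive, Negative

Rule: length ≥ 6. This holds for each 'Positive' example and fails for each 'Negative' one.
grape: length 5, fails the rule → Negative. vault: length 5, fails the rule → Negative. ash: length 3, fails the rule → Negative. hammer: length 6, satisfies this → Positive. ridge: length 5, fails the rule → Negative.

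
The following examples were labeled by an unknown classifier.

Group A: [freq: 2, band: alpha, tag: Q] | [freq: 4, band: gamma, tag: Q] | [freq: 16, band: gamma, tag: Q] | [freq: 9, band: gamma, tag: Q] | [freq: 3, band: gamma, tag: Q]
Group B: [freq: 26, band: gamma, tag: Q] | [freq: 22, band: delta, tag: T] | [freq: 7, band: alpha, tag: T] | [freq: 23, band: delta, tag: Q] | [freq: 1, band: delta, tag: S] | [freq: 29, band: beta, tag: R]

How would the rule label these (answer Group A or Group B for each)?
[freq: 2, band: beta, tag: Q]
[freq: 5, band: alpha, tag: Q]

Every 'Group A' example satisfies: tag is Q AND freq ≤ 16. None of the 'Group B' examples do.
[freq: 2, band: beta, tag: Q] → tag is Q, freq = 2 → Group A. [freq: 5, band: alpha, tag: Q] → tag is Q, freq = 5 → Group A.

Group A, Group A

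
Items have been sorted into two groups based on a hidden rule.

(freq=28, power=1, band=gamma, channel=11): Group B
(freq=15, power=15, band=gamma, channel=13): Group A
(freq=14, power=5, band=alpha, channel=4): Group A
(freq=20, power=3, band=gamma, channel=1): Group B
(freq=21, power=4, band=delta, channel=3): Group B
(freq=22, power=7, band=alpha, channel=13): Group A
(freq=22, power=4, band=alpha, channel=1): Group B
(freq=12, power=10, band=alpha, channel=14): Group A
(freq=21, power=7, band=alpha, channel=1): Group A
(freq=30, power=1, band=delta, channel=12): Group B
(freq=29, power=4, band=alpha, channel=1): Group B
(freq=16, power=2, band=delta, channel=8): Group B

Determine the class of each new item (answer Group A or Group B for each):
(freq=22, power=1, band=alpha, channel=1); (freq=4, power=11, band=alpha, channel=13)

Group B, Group A

All 'Group A' examples share one property — power ≥ 5 — and every 'Group B' example lacks it.
(freq=22, power=1, band=alpha, channel=1) — power = 1, hence Group B. (freq=4, power=11, band=alpha, channel=13) — power = 11, hence Group A.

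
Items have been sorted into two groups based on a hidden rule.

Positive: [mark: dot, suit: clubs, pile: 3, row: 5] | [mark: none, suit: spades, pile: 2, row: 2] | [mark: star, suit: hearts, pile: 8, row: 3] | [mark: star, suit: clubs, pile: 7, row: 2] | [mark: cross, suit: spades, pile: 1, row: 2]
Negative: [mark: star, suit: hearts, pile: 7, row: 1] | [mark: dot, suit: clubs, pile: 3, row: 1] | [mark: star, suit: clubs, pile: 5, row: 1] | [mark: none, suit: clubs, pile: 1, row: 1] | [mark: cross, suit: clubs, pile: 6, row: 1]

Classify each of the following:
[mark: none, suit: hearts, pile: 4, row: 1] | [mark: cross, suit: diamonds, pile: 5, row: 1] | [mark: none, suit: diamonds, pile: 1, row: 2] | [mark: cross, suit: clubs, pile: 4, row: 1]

Negative, Negative, Positive, Negative

The common property of the 'Positive' items is: row ≥ 2. No 'Negative' item has it.
[mark: none, suit: hearts, pile: 4, row: 1]: row = 1 — doesn't qualify, so Negative. [mark: cross, suit: diamonds, pile: 5, row: 1]: row = 1 — doesn't qualify, so Negative. [mark: none, suit: diamonds, pile: 1, row: 2]: row = 2 — satisfies this, so Positive. [mark: cross, suit: clubs, pile: 4, row: 1]: row = 1 — doesn't qualify, so Negative.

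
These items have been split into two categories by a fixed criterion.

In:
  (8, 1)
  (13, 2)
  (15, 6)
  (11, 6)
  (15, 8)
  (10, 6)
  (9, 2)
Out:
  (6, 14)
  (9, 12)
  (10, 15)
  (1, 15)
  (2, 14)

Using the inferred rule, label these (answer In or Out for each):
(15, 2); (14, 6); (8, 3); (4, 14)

In, In, In, Out

The common property of the 'In' items is: first > second. No 'Out' item has it.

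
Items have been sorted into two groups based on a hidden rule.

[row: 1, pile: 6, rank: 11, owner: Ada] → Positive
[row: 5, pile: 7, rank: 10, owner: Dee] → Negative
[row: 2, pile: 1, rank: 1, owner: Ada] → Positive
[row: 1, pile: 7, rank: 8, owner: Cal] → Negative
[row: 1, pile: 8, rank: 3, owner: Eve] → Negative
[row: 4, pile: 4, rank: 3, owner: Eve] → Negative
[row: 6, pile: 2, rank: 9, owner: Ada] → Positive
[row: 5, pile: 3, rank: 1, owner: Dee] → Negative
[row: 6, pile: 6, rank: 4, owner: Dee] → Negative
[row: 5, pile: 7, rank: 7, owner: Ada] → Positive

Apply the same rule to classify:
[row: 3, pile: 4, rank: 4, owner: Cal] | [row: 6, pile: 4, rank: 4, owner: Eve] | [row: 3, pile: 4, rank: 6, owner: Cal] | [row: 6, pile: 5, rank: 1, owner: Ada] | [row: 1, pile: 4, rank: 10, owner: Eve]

Negative, Negative, Negative, Positive, Negative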